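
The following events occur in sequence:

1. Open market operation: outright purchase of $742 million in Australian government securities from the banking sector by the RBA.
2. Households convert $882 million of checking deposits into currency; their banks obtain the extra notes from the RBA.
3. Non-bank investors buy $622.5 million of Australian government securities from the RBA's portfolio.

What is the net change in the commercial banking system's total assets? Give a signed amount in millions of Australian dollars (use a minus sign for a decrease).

OMO purchase (from banks) $742 million: just an asset swap on bank balance sheets → 0.
Currency withdrawal $882 million: bank balance sheets shrink → −$882M.
Asset sale (to non-banks) $622.5 million: bank balance sheets shrink → −$622.5M.
Net: 0 − 882 − 622.5 = -$1504.5 million.

-$1504.5 million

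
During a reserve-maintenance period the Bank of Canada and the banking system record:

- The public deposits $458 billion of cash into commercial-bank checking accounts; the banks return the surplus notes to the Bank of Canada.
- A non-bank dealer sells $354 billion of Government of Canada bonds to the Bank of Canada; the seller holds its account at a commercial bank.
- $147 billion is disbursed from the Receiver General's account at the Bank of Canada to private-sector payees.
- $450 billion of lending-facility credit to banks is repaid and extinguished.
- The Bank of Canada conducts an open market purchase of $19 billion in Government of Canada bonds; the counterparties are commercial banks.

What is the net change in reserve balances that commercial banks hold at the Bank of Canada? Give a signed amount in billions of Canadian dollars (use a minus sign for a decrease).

Currency deposit $458 billion: returned notes are swapped for reserve credit → +$458B.
Asset purchase (from non-banks) $354 billion: the Bank of Canada pays by crediting reserve accounts → +$354B.
Government spending $147 billion: government payments flow into bank reserve accounts → +$147B.
Discount-window repayment $450 billion: repayment is debited from reserves → −$450B.
OMO purchase (from banks) $19 billion: the Bank of Canada pays by crediting reserve accounts → +$19B.
Net: 458 + 354 + 147 − 450 + 19 = +$528 billion.

+$528 billion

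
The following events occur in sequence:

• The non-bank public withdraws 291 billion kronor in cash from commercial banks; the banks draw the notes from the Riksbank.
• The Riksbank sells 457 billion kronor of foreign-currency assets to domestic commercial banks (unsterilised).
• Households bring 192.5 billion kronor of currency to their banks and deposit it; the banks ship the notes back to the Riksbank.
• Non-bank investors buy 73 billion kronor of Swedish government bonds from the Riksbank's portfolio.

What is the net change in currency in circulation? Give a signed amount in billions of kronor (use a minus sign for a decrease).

Riksbank balance sheet:
  Assets:      Securities −73B, Foreign assets −457B
  Liabilities: Bank reserves −628.5B, Currency in circulation +98.5B
So the change in currency in circulation is +98.5 billion.

+98.5 billion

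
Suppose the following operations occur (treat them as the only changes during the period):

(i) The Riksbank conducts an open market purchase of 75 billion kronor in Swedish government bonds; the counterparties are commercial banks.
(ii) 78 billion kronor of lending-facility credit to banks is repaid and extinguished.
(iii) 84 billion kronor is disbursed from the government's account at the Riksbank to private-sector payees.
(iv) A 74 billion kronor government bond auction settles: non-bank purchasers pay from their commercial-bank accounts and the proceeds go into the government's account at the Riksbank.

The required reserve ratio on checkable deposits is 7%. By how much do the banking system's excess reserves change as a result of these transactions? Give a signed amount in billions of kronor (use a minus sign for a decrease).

+6.3 billion

OMO purchase (from banks) 75 billion kronor: reserves +75B, deposits 0.
Discount-window repayment 78 billion kronor: reserves −78B, deposits 0.
Government spending 84 billion kronor: reserves +84B, deposits +84B.
Government account inflow 74 billion kronor: reserves −74B, deposits −74B.
Totals: Δreserves = +7B, Δdeposits = +10B.
Δrequired reserves = 7% × +10B = +0.7B.
Δexcess reserves = Δreserves − Δrequired = +7B − (+0.7B) = +6.3 billion.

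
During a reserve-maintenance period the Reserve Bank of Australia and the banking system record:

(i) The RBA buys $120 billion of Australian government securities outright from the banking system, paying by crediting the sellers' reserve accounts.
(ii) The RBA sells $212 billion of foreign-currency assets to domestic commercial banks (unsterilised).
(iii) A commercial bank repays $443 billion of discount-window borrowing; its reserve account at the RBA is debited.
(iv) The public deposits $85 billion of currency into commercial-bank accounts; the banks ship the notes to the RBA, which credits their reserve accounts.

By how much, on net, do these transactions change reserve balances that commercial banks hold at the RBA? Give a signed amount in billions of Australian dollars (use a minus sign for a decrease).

-$450 billion

RBA balance sheet:
  Assets:      Securities +$120B, Loans to banks −$443B, Foreign assets −$212B
  Liabilities: Bank reserves −$450B, Currency in circulation −$85B
Commercial banking system:
  Assets:      Reserves at CB −$450B, Securities −$120B, Foreign assets +$212B
  Liabilities: Checkable deposits +$85B, Borrowings from CB −$443B
So the change in reserve balances that commercial banks hold at the RBA is -$450 billion.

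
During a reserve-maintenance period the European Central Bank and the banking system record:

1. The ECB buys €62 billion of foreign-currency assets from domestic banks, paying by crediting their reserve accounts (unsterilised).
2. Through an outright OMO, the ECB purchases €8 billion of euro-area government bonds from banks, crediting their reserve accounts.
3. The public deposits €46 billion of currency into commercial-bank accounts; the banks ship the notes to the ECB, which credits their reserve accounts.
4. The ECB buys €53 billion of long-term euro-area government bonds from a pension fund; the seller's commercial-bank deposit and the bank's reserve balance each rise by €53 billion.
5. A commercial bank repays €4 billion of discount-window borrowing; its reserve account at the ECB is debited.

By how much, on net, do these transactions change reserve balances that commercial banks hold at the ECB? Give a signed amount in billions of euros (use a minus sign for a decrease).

+€165 billion

ECB balance sheet:
  Assets:      Securities +€61B, Loans to banks −€4B, Foreign assets +€62B
  Liabilities: Bank reserves +€165B, Currency in circulation −€46B
Commercial banking system:
  Assets:      Reserves at CB +€165B, Securities −€8B, Foreign assets −€62B
  Liabilities: Checkable deposits +€99B, Borrowings from CB −€4B
So the change in reserve balances that commercial banks hold at the ECB is +€165 billion.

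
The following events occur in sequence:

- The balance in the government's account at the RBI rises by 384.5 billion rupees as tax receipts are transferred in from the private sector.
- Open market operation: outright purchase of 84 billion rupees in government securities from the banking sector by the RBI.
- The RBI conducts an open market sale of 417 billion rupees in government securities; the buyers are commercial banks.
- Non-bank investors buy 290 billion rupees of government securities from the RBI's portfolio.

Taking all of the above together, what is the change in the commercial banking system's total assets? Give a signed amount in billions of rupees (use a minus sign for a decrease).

Government account inflow 384.5 billion rupees: bank balance sheets shrink → −384.5B.
OMO purchase (from banks) 84 billion rupees: just an asset swap on bank balance sheets → 0.
OMO sale (to banks) 417 billion rupees: just an asset swap on bank balance sheets → 0.
Asset sale (to non-banks) 290 billion rupees: bank balance sheets shrink → −290B.
Net: −384.5 + 0 + 0 − 290 = -674.5 billion.

-674.5 billion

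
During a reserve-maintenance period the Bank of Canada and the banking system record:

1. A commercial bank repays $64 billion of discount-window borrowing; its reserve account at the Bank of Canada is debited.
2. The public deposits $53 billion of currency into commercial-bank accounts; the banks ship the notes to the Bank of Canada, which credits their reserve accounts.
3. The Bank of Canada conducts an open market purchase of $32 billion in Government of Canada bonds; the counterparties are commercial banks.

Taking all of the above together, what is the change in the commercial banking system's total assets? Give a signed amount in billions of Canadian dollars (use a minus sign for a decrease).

Bank of Canada balance sheet:
  Assets:      Securities +$32B, Loans to banks −$64B
  Liabilities: Bank reserves +$21B, Currency in circulation −$53B
Commercial banking system:
  Assets:      Reserves at CB +$21B, Securities −$32B
  Liabilities: Checkable deposits +$53B, Borrowings from CB −$64B
Change in total bank assets = -$11 billion.

-$11 billion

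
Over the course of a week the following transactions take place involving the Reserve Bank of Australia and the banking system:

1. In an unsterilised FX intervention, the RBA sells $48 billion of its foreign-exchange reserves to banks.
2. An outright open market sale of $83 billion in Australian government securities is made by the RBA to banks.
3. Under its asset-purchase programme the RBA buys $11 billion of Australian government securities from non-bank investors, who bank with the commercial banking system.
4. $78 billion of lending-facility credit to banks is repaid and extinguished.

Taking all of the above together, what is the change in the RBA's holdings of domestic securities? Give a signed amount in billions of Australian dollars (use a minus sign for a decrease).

-$72 billion

FX sale $48 billion: the RBA's securities portfolio is untouched → 0.
OMO sale (to banks) $83 billion: securities removed from the RBA's portfolio → −$83B.
Asset purchase (from non-banks) $11 billion: securities added to the RBA's portfolio → +$11B.
Discount-window repayment $78 billion: the RBA's securities portfolio is untouched → 0.
Net: 0 − 83 + 11 + 0 = -$72 billion.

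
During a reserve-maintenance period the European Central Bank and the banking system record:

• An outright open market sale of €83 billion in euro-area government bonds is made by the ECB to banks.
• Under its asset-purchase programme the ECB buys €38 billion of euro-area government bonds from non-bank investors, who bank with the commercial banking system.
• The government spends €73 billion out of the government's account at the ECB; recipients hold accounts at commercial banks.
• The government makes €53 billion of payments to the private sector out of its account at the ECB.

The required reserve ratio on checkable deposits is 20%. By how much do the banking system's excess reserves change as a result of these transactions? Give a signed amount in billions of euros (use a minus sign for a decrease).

+€48.2 billion

OMO sale (to banks) €83 billion: reserves −€83B, deposits 0.
Asset purchase (from non-banks) €38 billion: reserves +€38B, deposits +€38B.
Government spending €73 billion: reserves +€73B, deposits +€73B.
Government spending €53 billion: reserves +€53B, deposits +€53B.
Totals: Δreserves = +€81B, Δdeposits = +€164B.
Δrequired reserves = 20% × +€164B = +€32.8B.
Δexcess reserves = Δreserves − Δrequired = +€81B − (+€32.8B) = +€48.2 billion.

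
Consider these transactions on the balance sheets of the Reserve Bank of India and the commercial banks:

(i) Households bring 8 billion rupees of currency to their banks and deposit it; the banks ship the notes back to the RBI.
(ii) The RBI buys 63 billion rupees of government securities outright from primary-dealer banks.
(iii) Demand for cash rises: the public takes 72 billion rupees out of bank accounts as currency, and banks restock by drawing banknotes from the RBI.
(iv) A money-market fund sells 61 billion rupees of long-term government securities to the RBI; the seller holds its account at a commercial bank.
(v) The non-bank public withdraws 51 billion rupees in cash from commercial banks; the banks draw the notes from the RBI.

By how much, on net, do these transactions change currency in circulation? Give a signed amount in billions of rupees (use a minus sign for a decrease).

Currency deposit 8 billion rupees: notes return to the central bank → −8B.
OMO purchase (from banks) 63 billion rupees: no currency enters or leaves circulation → 0.
Currency withdrawal 72 billion rupees: notes leave the central bank → +72B.
Asset purchase (from non-banks) 61 billion rupees: no currency enters or leaves circulation → 0.
Currency withdrawal 51 billion rupees: notes leave the central bank → +51B.
Net: −8 + 0 + 72 + 0 + 51 = +115 billion.

+115 billion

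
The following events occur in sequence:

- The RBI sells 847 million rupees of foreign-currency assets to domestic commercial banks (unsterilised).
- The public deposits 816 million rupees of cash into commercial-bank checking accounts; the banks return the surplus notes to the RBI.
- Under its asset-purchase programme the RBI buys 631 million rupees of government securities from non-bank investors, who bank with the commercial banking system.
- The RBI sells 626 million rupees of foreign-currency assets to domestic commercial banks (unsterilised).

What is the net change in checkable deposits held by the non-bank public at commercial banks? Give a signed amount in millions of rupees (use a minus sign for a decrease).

+1447 million

RBI balance sheet:
  Assets:      Securities +631M, Foreign assets −1473M
  Liabilities: Bank reserves −26M, Currency in circulation −816M
Commercial banking system:
  Assets:      Reserves at CB −26M, Foreign assets +1473M
  Liabilities: Checkable deposits +1447M
So the change in checkable deposits held by the non-bank public at commercial banks is +1447 million.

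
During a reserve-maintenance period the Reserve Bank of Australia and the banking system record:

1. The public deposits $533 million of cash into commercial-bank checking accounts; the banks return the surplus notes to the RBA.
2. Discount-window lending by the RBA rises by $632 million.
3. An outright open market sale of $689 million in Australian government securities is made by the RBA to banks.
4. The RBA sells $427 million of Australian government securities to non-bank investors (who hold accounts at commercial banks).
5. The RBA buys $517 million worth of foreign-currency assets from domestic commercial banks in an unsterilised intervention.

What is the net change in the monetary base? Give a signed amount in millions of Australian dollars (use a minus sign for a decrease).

+$33 million

RBA balance sheet:
  Assets:      Securities −$1116M, Loans to banks +$632M, Foreign assets +$517M
  Liabilities: Bank reserves +$566M, Currency in circulation −$533M
Monetary base = currency + reserves: −$533M + (+$566M) = +$33 million.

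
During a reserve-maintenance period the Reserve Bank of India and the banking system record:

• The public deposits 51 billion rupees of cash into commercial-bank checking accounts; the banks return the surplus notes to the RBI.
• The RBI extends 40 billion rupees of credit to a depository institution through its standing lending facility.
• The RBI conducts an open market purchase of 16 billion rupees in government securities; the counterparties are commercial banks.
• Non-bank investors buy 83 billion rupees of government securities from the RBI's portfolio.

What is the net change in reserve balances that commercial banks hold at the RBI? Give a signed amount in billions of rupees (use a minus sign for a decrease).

Currency deposit 51 billion rupees: returned notes are swapped for reserve credit → +51B.
Discount-window loan 40 billion rupees: the loan is credited to the bank's reserve account → +40B.
OMO purchase (from banks) 16 billion rupees: the RBI pays by crediting reserve accounts → +16B.
Asset sale (to non-banks) 83 billion rupees: the non-bank buyers' banks settle from reserves → −83B.
Net: 51 + 40 + 16 − 83 = +24 billion.

+24 billion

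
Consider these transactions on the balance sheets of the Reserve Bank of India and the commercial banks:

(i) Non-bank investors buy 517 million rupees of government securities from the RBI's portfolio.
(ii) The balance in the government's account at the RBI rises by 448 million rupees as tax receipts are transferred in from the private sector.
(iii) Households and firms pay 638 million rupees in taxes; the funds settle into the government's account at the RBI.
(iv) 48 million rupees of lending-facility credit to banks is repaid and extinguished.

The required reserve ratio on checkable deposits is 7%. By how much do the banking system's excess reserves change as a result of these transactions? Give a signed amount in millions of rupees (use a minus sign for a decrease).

-1538.79 million

Asset sale (to non-banks) 517 million rupees: reserves −517M, deposits −517M.
Government account inflow 448 million rupees: reserves −448M, deposits −448M.
Government account inflow 638 million rupees: reserves −638M, deposits −638M.
Discount-window repayment 48 million rupees: reserves −48M, deposits 0.
Totals: Δreserves = −1651M, Δdeposits = −1603M.
Δrequired reserves = 7% × −1603M = −112.21M.
Δexcess reserves = Δreserves − Δrequired = −1651M − (−112.21M) = -1538.79 million.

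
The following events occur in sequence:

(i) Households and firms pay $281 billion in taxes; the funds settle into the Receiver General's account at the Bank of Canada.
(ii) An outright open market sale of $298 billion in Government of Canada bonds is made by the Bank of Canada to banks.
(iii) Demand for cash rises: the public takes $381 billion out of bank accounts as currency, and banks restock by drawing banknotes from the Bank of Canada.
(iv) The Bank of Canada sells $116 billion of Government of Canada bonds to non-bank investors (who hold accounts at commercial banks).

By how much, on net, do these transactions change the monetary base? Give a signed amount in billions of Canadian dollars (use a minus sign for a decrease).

Government account inflow $281 billion: reserves shift to a non-base liability → −$281B.
OMO sale (to banks) $298 billion: Bank of Canada balance sheet contracts → −$298B.
Currency withdrawal $381 billion: just a shift between currency and reserves — both are base money → 0.
Asset sale (to non-banks) $116 billion: Bank of Canada balance sheet contracts → −$116B.
Net: −281 − 298 + 0 − 116 = -$695 billion.

-$695 billion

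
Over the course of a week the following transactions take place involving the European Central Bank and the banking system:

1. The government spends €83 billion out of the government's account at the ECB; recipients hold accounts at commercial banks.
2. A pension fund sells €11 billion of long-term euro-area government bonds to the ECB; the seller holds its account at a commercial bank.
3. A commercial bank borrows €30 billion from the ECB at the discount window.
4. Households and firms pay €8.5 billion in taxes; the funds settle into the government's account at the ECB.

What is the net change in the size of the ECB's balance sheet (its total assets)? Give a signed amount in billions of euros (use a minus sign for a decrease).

ECB balance sheet:
  Assets:      Securities +€11B, Loans to banks +€30B
  Liabilities: Bank reserves +€115.5B, Government deposits −€74.5B
Commercial banking system:
  Assets:      Reserves at CB +€115.5B
  Liabilities: Checkable deposits +€85.5B, Borrowings from CB +€30B
Change in total ECB assets = +€41 billion.

+€41 billion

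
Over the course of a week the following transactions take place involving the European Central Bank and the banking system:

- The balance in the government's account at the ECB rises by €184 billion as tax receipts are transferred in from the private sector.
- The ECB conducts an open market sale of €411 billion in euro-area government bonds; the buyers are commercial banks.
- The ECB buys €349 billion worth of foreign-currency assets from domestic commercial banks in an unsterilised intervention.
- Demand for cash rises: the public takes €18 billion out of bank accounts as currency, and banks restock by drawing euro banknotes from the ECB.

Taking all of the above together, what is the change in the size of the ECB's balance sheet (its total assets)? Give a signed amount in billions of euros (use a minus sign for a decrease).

ECB balance sheet:
  Assets:      Securities −€411B, Foreign assets +€349B
  Liabilities: Bank reserves −€264B, Currency in circulation +€18B, Government deposits +€184B
Commercial banking system:
  Assets:      Reserves at CB −€264B, Securities +€411B, Foreign assets −€349B
  Liabilities: Checkable deposits −€202B
Change in total ECB assets = -€62 billion.

-€62 billion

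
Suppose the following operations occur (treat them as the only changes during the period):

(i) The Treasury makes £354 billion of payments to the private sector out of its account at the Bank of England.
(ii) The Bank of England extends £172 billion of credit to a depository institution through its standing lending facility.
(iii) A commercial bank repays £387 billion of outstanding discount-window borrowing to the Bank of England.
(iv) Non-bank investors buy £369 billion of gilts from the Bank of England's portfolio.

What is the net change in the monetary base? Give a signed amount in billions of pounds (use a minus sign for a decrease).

Government spending £354 billion: a non-base liability converts back to reserves → +£354B.
Discount-window loan £172 billion: Bank of England balance sheet expands → +£172B.
Discount-window repayment £387 billion: Bank of England balance sheet contracts → −£387B.
Asset sale (to non-banks) £369 billion: Bank of England balance sheet contracts → −£369B.
Net: 354 + 172 − 387 − 369 = -£230 billion.

-£230 billion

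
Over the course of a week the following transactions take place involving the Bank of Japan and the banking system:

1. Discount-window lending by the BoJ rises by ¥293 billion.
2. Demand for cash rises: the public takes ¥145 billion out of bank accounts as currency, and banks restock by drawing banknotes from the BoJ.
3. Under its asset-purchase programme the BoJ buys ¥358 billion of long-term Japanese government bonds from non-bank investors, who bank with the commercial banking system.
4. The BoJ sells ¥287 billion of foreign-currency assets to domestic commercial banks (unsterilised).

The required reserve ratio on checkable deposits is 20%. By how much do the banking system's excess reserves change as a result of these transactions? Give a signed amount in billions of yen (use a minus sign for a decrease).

+¥176.4 billion

Discount-window loan ¥293 billion: reserves +¥293B, deposits 0.
Currency withdrawal ¥145 billion: reserves −¥145B, deposits −¥145B.
Asset purchase (from non-banks) ¥358 billion: reserves +¥358B, deposits +¥358B.
FX sale ¥287 billion: reserves −¥287B, deposits 0.
Totals: Δreserves = +¥219B, Δdeposits = +¥213B.
Δrequired reserves = 20% × +¥213B = +¥42.6B.
Δexcess reserves = Δreserves − Δrequired = +¥219B − (+¥42.6B) = +¥176.4 billion.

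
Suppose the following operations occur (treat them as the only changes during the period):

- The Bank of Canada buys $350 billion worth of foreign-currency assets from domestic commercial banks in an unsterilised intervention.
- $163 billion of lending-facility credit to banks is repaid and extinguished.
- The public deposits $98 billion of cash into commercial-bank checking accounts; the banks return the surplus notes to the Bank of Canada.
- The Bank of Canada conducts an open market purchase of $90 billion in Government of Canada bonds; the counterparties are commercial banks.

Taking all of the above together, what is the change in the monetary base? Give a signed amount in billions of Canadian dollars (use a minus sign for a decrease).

+$277 billion

Bank of Canada balance sheet:
  Assets:      Securities +$90B, Loans to banks −$163B, Foreign assets +$350B
  Liabilities: Bank reserves +$375B, Currency in circulation −$98B
Monetary base = currency + reserves: −$98B + (+$375B) = +$277 billion.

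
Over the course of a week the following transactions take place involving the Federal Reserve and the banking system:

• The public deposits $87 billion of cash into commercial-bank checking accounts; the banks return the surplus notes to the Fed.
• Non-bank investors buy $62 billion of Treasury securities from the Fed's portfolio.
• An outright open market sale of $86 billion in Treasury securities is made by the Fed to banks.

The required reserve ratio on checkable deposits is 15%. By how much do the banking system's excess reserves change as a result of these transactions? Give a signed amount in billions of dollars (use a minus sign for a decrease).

Currency deposit $87 billion: reserves +$87B, deposits +$87B.
Asset sale (to non-banks) $62 billion: reserves −$62B, deposits −$62B.
OMO sale (to banks) $86 billion: reserves −$86B, deposits 0.
Totals: Δreserves = −$61B, Δdeposits = +$25B.
Δrequired reserves = 15% × +$25B = +$3.75B.
Δexcess reserves = Δreserves − Δrequired = −$61B − (+$3.75B) = -$64.75 billion.

-$64.75 billion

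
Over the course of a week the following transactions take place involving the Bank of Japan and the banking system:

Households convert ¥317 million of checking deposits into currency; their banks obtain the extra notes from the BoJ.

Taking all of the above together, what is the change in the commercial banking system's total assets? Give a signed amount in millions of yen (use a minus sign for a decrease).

-¥317 million

BoJ balance sheet:
  Assets:      no change
  Liabilities: Bank reserves −¥317M, Currency in circulation +¥317M
Commercial banking system:
  Assets:      Reserves at CB −¥317M
  Liabilities: Checkable deposits −¥317M
Change in total bank assets = -¥317 million.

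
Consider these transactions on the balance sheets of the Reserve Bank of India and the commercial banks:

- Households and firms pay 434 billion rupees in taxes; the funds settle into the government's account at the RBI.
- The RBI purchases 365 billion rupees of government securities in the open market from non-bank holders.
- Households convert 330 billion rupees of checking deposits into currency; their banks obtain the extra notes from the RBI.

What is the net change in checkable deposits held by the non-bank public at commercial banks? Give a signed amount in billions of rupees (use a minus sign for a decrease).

-399 billion

Government account inflow 434 billion rupees: non-bank counterparties' bank balances fall → −434B.
Asset purchase (from non-banks) 365 billion rupees: non-bank counterparties' bank balances rise → +365B.
Currency withdrawal 330 billion rupees: non-bank counterparties' bank balances fall → −330B.
Net: −434 + 365 − 330 = -399 billion.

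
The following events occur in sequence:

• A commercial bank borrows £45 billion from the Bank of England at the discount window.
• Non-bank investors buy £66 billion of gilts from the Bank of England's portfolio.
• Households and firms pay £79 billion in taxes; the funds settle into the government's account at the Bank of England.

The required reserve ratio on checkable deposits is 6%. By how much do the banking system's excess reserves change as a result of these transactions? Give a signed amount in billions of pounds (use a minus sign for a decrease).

Discount-window loan £45 billion: reserves +£45B, deposits 0.
Asset sale (to non-banks) £66 billion: reserves −£66B, deposits −£66B.
Government account inflow £79 billion: reserves −£79B, deposits −£79B.
Totals: Δreserves = −£100B, Δdeposits = −£145B.
Δrequired reserves = 6% × −£145B = −£8.7B.
Δexcess reserves = Δreserves − Δrequired = −£100B − (−£8.7B) = -£91.3 billion.

-£91.3 billion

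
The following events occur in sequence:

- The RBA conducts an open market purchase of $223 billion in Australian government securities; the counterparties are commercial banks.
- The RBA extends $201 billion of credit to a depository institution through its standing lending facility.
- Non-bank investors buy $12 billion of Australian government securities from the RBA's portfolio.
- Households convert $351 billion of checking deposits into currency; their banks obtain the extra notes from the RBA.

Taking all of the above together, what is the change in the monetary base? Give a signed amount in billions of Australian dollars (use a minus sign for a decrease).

RBA balance sheet:
  Assets:      Securities +$211B, Loans to banks +$201B
  Liabilities: Bank reserves +$61B, Currency in circulation +$351B
Monetary base = currency + reserves: +$351B + (+$61B) = +$412 billion.

+$412 billion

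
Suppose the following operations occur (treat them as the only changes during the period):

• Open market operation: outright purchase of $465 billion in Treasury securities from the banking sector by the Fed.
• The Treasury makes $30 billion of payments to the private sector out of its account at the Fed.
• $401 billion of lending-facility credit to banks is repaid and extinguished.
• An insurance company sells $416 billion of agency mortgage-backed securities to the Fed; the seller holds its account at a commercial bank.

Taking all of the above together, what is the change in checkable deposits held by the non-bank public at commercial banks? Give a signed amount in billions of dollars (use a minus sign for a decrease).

OMO purchase (from banks) $465 billion: the counterparty is a bank, so public deposits are unchanged → 0.
Government spending $30 billion: non-bank counterparties' bank balances rise → +$30B.
Discount-window repayment $401 billion: the counterparty is a bank, so public deposits are unchanged → 0.
Asset purchase (from non-banks) $416 billion: non-bank counterparties' bank balances rise → +$416B.
Net: 0 + 30 + 0 + 416 = +$446 billion.

+$446 billion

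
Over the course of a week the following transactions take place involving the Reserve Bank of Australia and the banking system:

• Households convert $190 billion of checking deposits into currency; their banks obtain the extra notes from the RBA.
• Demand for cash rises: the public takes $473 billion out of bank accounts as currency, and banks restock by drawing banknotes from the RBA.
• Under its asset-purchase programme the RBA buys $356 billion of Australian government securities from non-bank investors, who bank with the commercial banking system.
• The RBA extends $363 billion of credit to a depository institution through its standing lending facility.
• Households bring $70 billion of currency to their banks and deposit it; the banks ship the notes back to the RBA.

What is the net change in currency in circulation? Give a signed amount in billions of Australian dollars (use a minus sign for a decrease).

Currency withdrawal $190 billion: notes leave the central bank → +$190B.
Currency withdrawal $473 billion: notes leave the central bank → +$473B.
Asset purchase (from non-banks) $356 billion: no currency enters or leaves circulation → 0.
Discount-window loan $363 billion: no currency enters or leaves circulation → 0.
Currency deposit $70 billion: notes return to the central bank → −$70B.
Net: 190 + 473 + 0 + 0 − 70 = +$593 billion.

+$593 billion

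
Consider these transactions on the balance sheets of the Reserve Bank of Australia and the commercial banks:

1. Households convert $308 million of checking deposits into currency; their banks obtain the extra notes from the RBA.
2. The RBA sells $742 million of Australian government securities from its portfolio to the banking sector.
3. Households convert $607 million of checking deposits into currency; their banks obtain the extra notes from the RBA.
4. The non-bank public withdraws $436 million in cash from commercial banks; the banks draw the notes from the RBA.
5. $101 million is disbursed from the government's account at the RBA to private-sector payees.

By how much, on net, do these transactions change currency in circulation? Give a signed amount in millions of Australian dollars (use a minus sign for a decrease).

+$1351 million

RBA balance sheet:
  Assets:      Securities −$742M
  Liabilities: Bank reserves −$1992M, Currency in circulation +$1351M, Government deposits −$101M
So the change in currency in circulation is +$1351 million.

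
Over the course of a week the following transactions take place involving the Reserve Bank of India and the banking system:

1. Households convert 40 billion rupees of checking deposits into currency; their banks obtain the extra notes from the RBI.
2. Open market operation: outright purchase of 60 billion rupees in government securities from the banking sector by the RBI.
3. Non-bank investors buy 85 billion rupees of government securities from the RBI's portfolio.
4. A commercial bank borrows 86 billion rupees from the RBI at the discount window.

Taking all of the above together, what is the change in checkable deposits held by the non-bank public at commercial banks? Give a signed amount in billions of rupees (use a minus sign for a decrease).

Currency withdrawal 40 billion rupees: non-bank counterparties' bank balances fall → −40B.
OMO purchase (from banks) 60 billion rupees: the counterparty is a bank, so public deposits are unchanged → 0.
Asset sale (to non-banks) 85 billion rupees: non-bank counterparties' bank balances fall → −85B.
Discount-window loan 86 billion rupees: the counterparty is a bank, so public deposits are unchanged → 0.
Net: −40 + 0 − 85 + 0 = -125 billion.

-125 billion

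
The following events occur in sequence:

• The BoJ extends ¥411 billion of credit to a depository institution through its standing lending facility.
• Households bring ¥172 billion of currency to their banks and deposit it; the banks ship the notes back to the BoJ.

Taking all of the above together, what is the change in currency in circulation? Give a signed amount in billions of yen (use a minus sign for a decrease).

BoJ balance sheet:
  Assets:      Loans to banks +¥411B
  Liabilities: Bank reserves +¥583B, Currency in circulation −¥172B
Commercial banking system:
  Assets:      Reserves at CB +¥583B
  Liabilities: Checkable deposits +¥172B, Borrowings from CB +¥411B
So the change in currency in circulation is -¥172 billion.

-¥172 billion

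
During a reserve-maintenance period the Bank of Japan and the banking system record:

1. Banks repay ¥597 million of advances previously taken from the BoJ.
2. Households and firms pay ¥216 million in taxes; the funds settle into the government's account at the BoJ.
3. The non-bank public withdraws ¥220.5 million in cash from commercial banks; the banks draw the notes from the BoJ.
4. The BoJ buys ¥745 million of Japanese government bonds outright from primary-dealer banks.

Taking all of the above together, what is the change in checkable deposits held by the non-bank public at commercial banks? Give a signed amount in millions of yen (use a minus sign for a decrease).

Discount-window repayment ¥597 million: the counterparty is a bank, so public deposits are unchanged → 0.
Government account inflow ¥216 million: non-bank counterparties' bank balances fall → −¥216M.
Currency withdrawal ¥220.5 million: non-bank counterparties' bank balances fall → −¥220.5M.
OMO purchase (from banks) ¥745 million: the counterparty is a bank, so public deposits are unchanged → 0.
Net: 0 − 216 − 220.5 + 0 = -¥436.5 million.

-¥436.5 million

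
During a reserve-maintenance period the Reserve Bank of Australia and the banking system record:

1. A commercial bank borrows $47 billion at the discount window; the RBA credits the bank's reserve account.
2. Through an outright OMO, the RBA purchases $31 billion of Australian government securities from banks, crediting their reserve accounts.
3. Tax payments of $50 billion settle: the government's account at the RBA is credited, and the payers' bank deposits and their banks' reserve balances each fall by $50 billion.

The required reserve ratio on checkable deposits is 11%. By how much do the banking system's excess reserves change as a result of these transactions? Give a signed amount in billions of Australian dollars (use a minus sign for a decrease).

+$33.5 billion

Discount-window loan $47 billion: reserves +$47B, deposits 0.
OMO purchase (from banks) $31 billion: reserves +$31B, deposits 0.
Government account inflow $50 billion: reserves −$50B, deposits −$50B.
Totals: Δreserves = +$28B, Δdeposits = −$50B.
Δrequired reserves = 11% × −$50B = −$5.5B.
Δexcess reserves = Δreserves − Δrequired = +$28B − (−$5.5B) = +$33.5 billion.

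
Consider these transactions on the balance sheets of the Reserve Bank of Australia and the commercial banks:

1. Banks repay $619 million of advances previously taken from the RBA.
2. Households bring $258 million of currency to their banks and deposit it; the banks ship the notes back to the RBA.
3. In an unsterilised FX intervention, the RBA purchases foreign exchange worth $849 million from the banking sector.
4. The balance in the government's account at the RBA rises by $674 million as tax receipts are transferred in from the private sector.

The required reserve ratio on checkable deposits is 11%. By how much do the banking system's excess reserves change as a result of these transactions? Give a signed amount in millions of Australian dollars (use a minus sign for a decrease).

-$140.24 million

Discount-window repayment $619 million: reserves −$619M, deposits 0.
Currency deposit $258 million: reserves +$258M, deposits +$258M.
FX purchase $849 million: reserves +$849M, deposits 0.
Government account inflow $674 million: reserves −$674M, deposits −$674M.
Totals: Δreserves = −$186M, Δdeposits = −$416M.
Δrequired reserves = 11% × −$416M = −$45.76M.
Δexcess reserves = Δreserves − Δrequired = −$186M − (−$45.76M) = -$140.24 million.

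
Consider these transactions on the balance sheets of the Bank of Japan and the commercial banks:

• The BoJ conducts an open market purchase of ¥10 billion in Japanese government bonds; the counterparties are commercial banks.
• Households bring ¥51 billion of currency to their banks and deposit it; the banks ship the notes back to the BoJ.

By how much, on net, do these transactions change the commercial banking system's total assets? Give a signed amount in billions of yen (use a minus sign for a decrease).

+¥51 billion

BoJ balance sheet:
  Assets:      Securities +¥10B
  Liabilities: Bank reserves +¥61B, Currency in circulation −¥51B
Commercial banking system:
  Assets:      Reserves at CB +¥61B, Securities −¥10B
  Liabilities: Checkable deposits +¥51B
Change in total bank assets = +¥51 billion.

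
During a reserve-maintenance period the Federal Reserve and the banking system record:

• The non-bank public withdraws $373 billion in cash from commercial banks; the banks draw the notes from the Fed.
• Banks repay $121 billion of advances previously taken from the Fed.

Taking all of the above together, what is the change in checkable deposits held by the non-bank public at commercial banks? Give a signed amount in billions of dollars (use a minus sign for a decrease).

Currency withdrawal $373 billion: non-bank counterparties' bank balances fall → −$373B.
Discount-window repayment $121 billion: the counterparty is a bank, so public deposits are unchanged → 0.
Net: −373 + 0 = -$373 billion.

-$373 billion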